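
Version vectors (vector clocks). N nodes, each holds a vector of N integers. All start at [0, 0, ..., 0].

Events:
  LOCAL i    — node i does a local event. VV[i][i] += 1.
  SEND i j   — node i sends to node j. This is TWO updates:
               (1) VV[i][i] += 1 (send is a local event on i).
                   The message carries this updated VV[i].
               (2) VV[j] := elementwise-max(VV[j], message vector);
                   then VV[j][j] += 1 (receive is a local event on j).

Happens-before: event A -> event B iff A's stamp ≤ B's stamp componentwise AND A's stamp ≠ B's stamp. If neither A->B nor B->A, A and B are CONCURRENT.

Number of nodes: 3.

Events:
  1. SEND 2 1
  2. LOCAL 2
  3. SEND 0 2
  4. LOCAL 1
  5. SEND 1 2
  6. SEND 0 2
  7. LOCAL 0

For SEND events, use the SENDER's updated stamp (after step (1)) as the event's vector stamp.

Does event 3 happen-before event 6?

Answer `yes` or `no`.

Answer: yes

Derivation:
Initial: VV[0]=[0, 0, 0]
Initial: VV[1]=[0, 0, 0]
Initial: VV[2]=[0, 0, 0]
Event 1: SEND 2->1: VV[2][2]++ -> VV[2]=[0, 0, 1], msg_vec=[0, 0, 1]; VV[1]=max(VV[1],msg_vec) then VV[1][1]++ -> VV[1]=[0, 1, 1]
Event 2: LOCAL 2: VV[2][2]++ -> VV[2]=[0, 0, 2]
Event 3: SEND 0->2: VV[0][0]++ -> VV[0]=[1, 0, 0], msg_vec=[1, 0, 0]; VV[2]=max(VV[2],msg_vec) then VV[2][2]++ -> VV[2]=[1, 0, 3]
Event 4: LOCAL 1: VV[1][1]++ -> VV[1]=[0, 2, 1]
Event 5: SEND 1->2: VV[1][1]++ -> VV[1]=[0, 3, 1], msg_vec=[0, 3, 1]; VV[2]=max(VV[2],msg_vec) then VV[2][2]++ -> VV[2]=[1, 3, 4]
Event 6: SEND 0->2: VV[0][0]++ -> VV[0]=[2, 0, 0], msg_vec=[2, 0, 0]; VV[2]=max(VV[2],msg_vec) then VV[2][2]++ -> VV[2]=[2, 3, 5]
Event 7: LOCAL 0: VV[0][0]++ -> VV[0]=[3, 0, 0]
Event 3 stamp: [1, 0, 0]
Event 6 stamp: [2, 0, 0]
[1, 0, 0] <= [2, 0, 0]? True. Equal? False. Happens-before: True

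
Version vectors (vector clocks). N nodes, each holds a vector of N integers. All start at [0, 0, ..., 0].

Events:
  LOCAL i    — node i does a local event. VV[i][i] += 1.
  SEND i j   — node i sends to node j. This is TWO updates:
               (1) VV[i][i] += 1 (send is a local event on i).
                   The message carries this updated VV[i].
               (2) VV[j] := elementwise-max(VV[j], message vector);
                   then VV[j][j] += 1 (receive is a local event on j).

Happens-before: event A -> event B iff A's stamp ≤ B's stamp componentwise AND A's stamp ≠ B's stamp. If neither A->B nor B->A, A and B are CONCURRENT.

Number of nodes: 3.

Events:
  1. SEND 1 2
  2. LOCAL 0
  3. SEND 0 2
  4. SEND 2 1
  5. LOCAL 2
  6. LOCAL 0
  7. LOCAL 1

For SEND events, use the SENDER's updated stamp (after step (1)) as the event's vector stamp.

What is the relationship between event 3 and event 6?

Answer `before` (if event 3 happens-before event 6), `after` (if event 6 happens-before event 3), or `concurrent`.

Answer: before

Derivation:
Initial: VV[0]=[0, 0, 0]
Initial: VV[1]=[0, 0, 0]
Initial: VV[2]=[0, 0, 0]
Event 1: SEND 1->2: VV[1][1]++ -> VV[1]=[0, 1, 0], msg_vec=[0, 1, 0]; VV[2]=max(VV[2],msg_vec) then VV[2][2]++ -> VV[2]=[0, 1, 1]
Event 2: LOCAL 0: VV[0][0]++ -> VV[0]=[1, 0, 0]
Event 3: SEND 0->2: VV[0][0]++ -> VV[0]=[2, 0, 0], msg_vec=[2, 0, 0]; VV[2]=max(VV[2],msg_vec) then VV[2][2]++ -> VV[2]=[2, 1, 2]
Event 4: SEND 2->1: VV[2][2]++ -> VV[2]=[2, 1, 3], msg_vec=[2, 1, 3]; VV[1]=max(VV[1],msg_vec) then VV[1][1]++ -> VV[1]=[2, 2, 3]
Event 5: LOCAL 2: VV[2][2]++ -> VV[2]=[2, 1, 4]
Event 6: LOCAL 0: VV[0][0]++ -> VV[0]=[3, 0, 0]
Event 7: LOCAL 1: VV[1][1]++ -> VV[1]=[2, 3, 3]
Event 3 stamp: [2, 0, 0]
Event 6 stamp: [3, 0, 0]
[2, 0, 0] <= [3, 0, 0]? True
[3, 0, 0] <= [2, 0, 0]? False
Relation: before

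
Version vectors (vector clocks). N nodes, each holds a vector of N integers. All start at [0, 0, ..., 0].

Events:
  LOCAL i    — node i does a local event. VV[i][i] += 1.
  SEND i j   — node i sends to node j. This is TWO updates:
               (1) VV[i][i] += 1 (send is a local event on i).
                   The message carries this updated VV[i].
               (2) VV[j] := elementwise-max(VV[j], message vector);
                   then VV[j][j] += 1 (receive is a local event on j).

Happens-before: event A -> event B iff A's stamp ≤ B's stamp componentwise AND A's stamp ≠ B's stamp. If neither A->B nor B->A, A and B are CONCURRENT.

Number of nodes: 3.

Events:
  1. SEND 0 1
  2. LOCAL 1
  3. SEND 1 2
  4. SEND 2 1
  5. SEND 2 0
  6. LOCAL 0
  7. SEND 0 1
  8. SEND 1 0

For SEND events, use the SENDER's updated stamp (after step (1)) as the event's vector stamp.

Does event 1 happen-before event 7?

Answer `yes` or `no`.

Initial: VV[0]=[0, 0, 0]
Initial: VV[1]=[0, 0, 0]
Initial: VV[2]=[0, 0, 0]
Event 1: SEND 0->1: VV[0][0]++ -> VV[0]=[1, 0, 0], msg_vec=[1, 0, 0]; VV[1]=max(VV[1],msg_vec) then VV[1][1]++ -> VV[1]=[1, 1, 0]
Event 2: LOCAL 1: VV[1][1]++ -> VV[1]=[1, 2, 0]
Event 3: SEND 1->2: VV[1][1]++ -> VV[1]=[1, 3, 0], msg_vec=[1, 3, 0]; VV[2]=max(VV[2],msg_vec) then VV[2][2]++ -> VV[2]=[1, 3, 1]
Event 4: SEND 2->1: VV[2][2]++ -> VV[2]=[1, 3, 2], msg_vec=[1, 3, 2]; VV[1]=max(VV[1],msg_vec) then VV[1][1]++ -> VV[1]=[1, 4, 2]
Event 5: SEND 2->0: VV[2][2]++ -> VV[2]=[1, 3, 3], msg_vec=[1, 3, 3]; VV[0]=max(VV[0],msg_vec) then VV[0][0]++ -> VV[0]=[2, 3, 3]
Event 6: LOCAL 0: VV[0][0]++ -> VV[0]=[3, 3, 3]
Event 7: SEND 0->1: VV[0][0]++ -> VV[0]=[4, 3, 3], msg_vec=[4, 3, 3]; VV[1]=max(VV[1],msg_vec) then VV[1][1]++ -> VV[1]=[4, 5, 3]
Event 8: SEND 1->0: VV[1][1]++ -> VV[1]=[4, 6, 3], msg_vec=[4, 6, 3]; VV[0]=max(VV[0],msg_vec) then VV[0][0]++ -> VV[0]=[5, 6, 3]
Event 1 stamp: [1, 0, 0]
Event 7 stamp: [4, 3, 3]
[1, 0, 0] <= [4, 3, 3]? True. Equal? False. Happens-before: True

Answer: yes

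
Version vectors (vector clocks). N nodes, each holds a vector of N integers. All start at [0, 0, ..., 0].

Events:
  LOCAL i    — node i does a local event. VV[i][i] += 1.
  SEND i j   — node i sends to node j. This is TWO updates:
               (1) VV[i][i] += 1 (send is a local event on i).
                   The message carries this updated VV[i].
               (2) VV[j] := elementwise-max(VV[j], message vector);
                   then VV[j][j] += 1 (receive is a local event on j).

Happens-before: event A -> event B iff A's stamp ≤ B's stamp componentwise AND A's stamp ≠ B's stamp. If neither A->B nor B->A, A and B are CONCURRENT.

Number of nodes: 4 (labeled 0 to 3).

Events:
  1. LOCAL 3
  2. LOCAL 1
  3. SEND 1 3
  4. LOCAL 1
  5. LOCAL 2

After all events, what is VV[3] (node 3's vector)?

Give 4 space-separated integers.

Initial: VV[0]=[0, 0, 0, 0]
Initial: VV[1]=[0, 0, 0, 0]
Initial: VV[2]=[0, 0, 0, 0]
Initial: VV[3]=[0, 0, 0, 0]
Event 1: LOCAL 3: VV[3][3]++ -> VV[3]=[0, 0, 0, 1]
Event 2: LOCAL 1: VV[1][1]++ -> VV[1]=[0, 1, 0, 0]
Event 3: SEND 1->3: VV[1][1]++ -> VV[1]=[0, 2, 0, 0], msg_vec=[0, 2, 0, 0]; VV[3]=max(VV[3],msg_vec) then VV[3][3]++ -> VV[3]=[0, 2, 0, 2]
Event 4: LOCAL 1: VV[1][1]++ -> VV[1]=[0, 3, 0, 0]
Event 5: LOCAL 2: VV[2][2]++ -> VV[2]=[0, 0, 1, 0]
Final vectors: VV[0]=[0, 0, 0, 0]; VV[1]=[0, 3, 0, 0]; VV[2]=[0, 0, 1, 0]; VV[3]=[0, 2, 0, 2]

Answer: 0 2 0 2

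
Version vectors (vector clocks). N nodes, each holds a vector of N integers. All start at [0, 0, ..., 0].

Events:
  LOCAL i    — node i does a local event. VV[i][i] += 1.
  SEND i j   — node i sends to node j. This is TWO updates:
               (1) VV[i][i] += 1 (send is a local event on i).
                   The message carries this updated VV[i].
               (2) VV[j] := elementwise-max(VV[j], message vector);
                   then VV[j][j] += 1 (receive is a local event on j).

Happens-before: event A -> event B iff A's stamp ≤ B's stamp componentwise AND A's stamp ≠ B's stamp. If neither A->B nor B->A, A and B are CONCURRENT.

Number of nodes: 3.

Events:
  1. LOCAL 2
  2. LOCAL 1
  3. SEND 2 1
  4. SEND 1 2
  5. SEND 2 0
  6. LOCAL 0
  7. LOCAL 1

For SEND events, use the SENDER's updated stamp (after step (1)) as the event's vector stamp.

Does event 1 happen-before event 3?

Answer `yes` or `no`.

Answer: yes

Derivation:
Initial: VV[0]=[0, 0, 0]
Initial: VV[1]=[0, 0, 0]
Initial: VV[2]=[0, 0, 0]
Event 1: LOCAL 2: VV[2][2]++ -> VV[2]=[0, 0, 1]
Event 2: LOCAL 1: VV[1][1]++ -> VV[1]=[0, 1, 0]
Event 3: SEND 2->1: VV[2][2]++ -> VV[2]=[0, 0, 2], msg_vec=[0, 0, 2]; VV[1]=max(VV[1],msg_vec) then VV[1][1]++ -> VV[1]=[0, 2, 2]
Event 4: SEND 1->2: VV[1][1]++ -> VV[1]=[0, 3, 2], msg_vec=[0, 3, 2]; VV[2]=max(VV[2],msg_vec) then VV[2][2]++ -> VV[2]=[0, 3, 3]
Event 5: SEND 2->0: VV[2][2]++ -> VV[2]=[0, 3, 4], msg_vec=[0, 3, 4]; VV[0]=max(VV[0],msg_vec) then VV[0][0]++ -> VV[0]=[1, 3, 4]
Event 6: LOCAL 0: VV[0][0]++ -> VV[0]=[2, 3, 4]
Event 7: LOCAL 1: VV[1][1]++ -> VV[1]=[0, 4, 2]
Event 1 stamp: [0, 0, 1]
Event 3 stamp: [0, 0, 2]
[0, 0, 1] <= [0, 0, 2]? True. Equal? False. Happens-before: True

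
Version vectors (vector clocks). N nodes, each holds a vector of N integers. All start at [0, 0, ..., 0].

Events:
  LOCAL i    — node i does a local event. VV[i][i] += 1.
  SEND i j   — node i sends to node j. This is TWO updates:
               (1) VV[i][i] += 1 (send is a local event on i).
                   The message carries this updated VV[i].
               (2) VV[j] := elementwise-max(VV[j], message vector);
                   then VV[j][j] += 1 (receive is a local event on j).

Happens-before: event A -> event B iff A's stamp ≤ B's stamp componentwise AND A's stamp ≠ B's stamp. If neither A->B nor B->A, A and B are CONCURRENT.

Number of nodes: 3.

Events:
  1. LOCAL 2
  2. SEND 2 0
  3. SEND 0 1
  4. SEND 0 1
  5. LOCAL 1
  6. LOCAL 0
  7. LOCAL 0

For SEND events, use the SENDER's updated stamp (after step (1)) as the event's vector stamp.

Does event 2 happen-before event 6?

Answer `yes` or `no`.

Initial: VV[0]=[0, 0, 0]
Initial: VV[1]=[0, 0, 0]
Initial: VV[2]=[0, 0, 0]
Event 1: LOCAL 2: VV[2][2]++ -> VV[2]=[0, 0, 1]
Event 2: SEND 2->0: VV[2][2]++ -> VV[2]=[0, 0, 2], msg_vec=[0, 0, 2]; VV[0]=max(VV[0],msg_vec) then VV[0][0]++ -> VV[0]=[1, 0, 2]
Event 3: SEND 0->1: VV[0][0]++ -> VV[0]=[2, 0, 2], msg_vec=[2, 0, 2]; VV[1]=max(VV[1],msg_vec) then VV[1][1]++ -> VV[1]=[2, 1, 2]
Event 4: SEND 0->1: VV[0][0]++ -> VV[0]=[3, 0, 2], msg_vec=[3, 0, 2]; VV[1]=max(VV[1],msg_vec) then VV[1][1]++ -> VV[1]=[3, 2, 2]
Event 5: LOCAL 1: VV[1][1]++ -> VV[1]=[3, 3, 2]
Event 6: LOCAL 0: VV[0][0]++ -> VV[0]=[4, 0, 2]
Event 7: LOCAL 0: VV[0][0]++ -> VV[0]=[5, 0, 2]
Event 2 stamp: [0, 0, 2]
Event 6 stamp: [4, 0, 2]
[0, 0, 2] <= [4, 0, 2]? True. Equal? False. Happens-before: True

Answer: yes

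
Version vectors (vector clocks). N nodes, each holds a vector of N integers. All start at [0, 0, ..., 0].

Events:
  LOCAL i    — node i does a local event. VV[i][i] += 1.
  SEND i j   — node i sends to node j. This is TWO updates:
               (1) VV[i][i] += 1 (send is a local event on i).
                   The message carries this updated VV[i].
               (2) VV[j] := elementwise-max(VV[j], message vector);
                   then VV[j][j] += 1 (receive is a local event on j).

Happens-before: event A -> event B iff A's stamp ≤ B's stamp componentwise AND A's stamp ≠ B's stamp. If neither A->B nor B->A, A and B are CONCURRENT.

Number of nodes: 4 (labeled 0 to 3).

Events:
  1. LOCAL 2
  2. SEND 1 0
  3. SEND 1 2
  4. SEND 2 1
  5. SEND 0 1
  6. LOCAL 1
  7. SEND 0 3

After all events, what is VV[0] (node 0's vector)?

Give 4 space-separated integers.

Answer: 3 1 0 0

Derivation:
Initial: VV[0]=[0, 0, 0, 0]
Initial: VV[1]=[0, 0, 0, 0]
Initial: VV[2]=[0, 0, 0, 0]
Initial: VV[3]=[0, 0, 0, 0]
Event 1: LOCAL 2: VV[2][2]++ -> VV[2]=[0, 0, 1, 0]
Event 2: SEND 1->0: VV[1][1]++ -> VV[1]=[0, 1, 0, 0], msg_vec=[0, 1, 0, 0]; VV[0]=max(VV[0],msg_vec) then VV[0][0]++ -> VV[0]=[1, 1, 0, 0]
Event 3: SEND 1->2: VV[1][1]++ -> VV[1]=[0, 2, 0, 0], msg_vec=[0, 2, 0, 0]; VV[2]=max(VV[2],msg_vec) then VV[2][2]++ -> VV[2]=[0, 2, 2, 0]
Event 4: SEND 2->1: VV[2][2]++ -> VV[2]=[0, 2, 3, 0], msg_vec=[0, 2, 3, 0]; VV[1]=max(VV[1],msg_vec) then VV[1][1]++ -> VV[1]=[0, 3, 3, 0]
Event 5: SEND 0->1: VV[0][0]++ -> VV[0]=[2, 1, 0, 0], msg_vec=[2, 1, 0, 0]; VV[1]=max(VV[1],msg_vec) then VV[1][1]++ -> VV[1]=[2, 4, 3, 0]
Event 6: LOCAL 1: VV[1][1]++ -> VV[1]=[2, 5, 3, 0]
Event 7: SEND 0->3: VV[0][0]++ -> VV[0]=[3, 1, 0, 0], msg_vec=[3, 1, 0, 0]; VV[3]=max(VV[3],msg_vec) then VV[3][3]++ -> VV[3]=[3, 1, 0, 1]
Final vectors: VV[0]=[3, 1, 0, 0]; VV[1]=[2, 5, 3, 0]; VV[2]=[0, 2, 3, 0]; VV[3]=[3, 1, 0, 1]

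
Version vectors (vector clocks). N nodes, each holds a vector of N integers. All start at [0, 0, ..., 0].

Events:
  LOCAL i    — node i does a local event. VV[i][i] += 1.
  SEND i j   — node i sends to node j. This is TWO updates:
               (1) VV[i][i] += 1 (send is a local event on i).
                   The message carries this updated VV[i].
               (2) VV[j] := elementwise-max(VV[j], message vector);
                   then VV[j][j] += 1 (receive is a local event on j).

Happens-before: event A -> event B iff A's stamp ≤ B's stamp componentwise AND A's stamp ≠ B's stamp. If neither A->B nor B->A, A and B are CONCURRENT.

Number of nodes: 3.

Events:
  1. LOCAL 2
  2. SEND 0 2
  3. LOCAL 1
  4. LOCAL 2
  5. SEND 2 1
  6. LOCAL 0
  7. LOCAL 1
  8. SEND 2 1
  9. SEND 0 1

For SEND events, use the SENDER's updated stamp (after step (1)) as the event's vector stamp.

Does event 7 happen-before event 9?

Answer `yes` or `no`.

Answer: no

Derivation:
Initial: VV[0]=[0, 0, 0]
Initial: VV[1]=[0, 0, 0]
Initial: VV[2]=[0, 0, 0]
Event 1: LOCAL 2: VV[2][2]++ -> VV[2]=[0, 0, 1]
Event 2: SEND 0->2: VV[0][0]++ -> VV[0]=[1, 0, 0], msg_vec=[1, 0, 0]; VV[2]=max(VV[2],msg_vec) then VV[2][2]++ -> VV[2]=[1, 0, 2]
Event 3: LOCAL 1: VV[1][1]++ -> VV[1]=[0, 1, 0]
Event 4: LOCAL 2: VV[2][2]++ -> VV[2]=[1, 0, 3]
Event 5: SEND 2->1: VV[2][2]++ -> VV[2]=[1, 0, 4], msg_vec=[1, 0, 4]; VV[1]=max(VV[1],msg_vec) then VV[1][1]++ -> VV[1]=[1, 2, 4]
Event 6: LOCAL 0: VV[0][0]++ -> VV[0]=[2, 0, 0]
Event 7: LOCAL 1: VV[1][1]++ -> VV[1]=[1, 3, 4]
Event 8: SEND 2->1: VV[2][2]++ -> VV[2]=[1, 0, 5], msg_vec=[1, 0, 5]; VV[1]=max(VV[1],msg_vec) then VV[1][1]++ -> VV[1]=[1, 4, 5]
Event 9: SEND 0->1: VV[0][0]++ -> VV[0]=[3, 0, 0], msg_vec=[3, 0, 0]; VV[1]=max(VV[1],msg_vec) then VV[1][1]++ -> VV[1]=[3, 5, 5]
Event 7 stamp: [1, 3, 4]
Event 9 stamp: [3, 0, 0]
[1, 3, 4] <= [3, 0, 0]? False. Equal? False. Happens-before: False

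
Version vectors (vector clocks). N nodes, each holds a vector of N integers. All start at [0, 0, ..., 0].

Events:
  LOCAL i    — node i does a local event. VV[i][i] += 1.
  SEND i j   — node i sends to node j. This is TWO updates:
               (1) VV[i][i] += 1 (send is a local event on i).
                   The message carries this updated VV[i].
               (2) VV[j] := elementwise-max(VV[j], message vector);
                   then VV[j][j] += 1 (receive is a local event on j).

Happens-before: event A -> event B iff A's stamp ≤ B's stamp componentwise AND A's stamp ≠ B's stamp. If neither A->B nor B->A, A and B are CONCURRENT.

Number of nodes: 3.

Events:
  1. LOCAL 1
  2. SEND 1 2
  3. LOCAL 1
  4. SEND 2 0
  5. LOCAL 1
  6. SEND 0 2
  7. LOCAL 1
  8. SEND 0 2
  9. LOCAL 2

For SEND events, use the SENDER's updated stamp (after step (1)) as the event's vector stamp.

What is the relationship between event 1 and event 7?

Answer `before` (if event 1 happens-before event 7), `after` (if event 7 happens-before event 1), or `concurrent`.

Answer: before

Derivation:
Initial: VV[0]=[0, 0, 0]
Initial: VV[1]=[0, 0, 0]
Initial: VV[2]=[0, 0, 0]
Event 1: LOCAL 1: VV[1][1]++ -> VV[1]=[0, 1, 0]
Event 2: SEND 1->2: VV[1][1]++ -> VV[1]=[0, 2, 0], msg_vec=[0, 2, 0]; VV[2]=max(VV[2],msg_vec) then VV[2][2]++ -> VV[2]=[0, 2, 1]
Event 3: LOCAL 1: VV[1][1]++ -> VV[1]=[0, 3, 0]
Event 4: SEND 2->0: VV[2][2]++ -> VV[2]=[0, 2, 2], msg_vec=[0, 2, 2]; VV[0]=max(VV[0],msg_vec) then VV[0][0]++ -> VV[0]=[1, 2, 2]
Event 5: LOCAL 1: VV[1][1]++ -> VV[1]=[0, 4, 0]
Event 6: SEND 0->2: VV[0][0]++ -> VV[0]=[2, 2, 2], msg_vec=[2, 2, 2]; VV[2]=max(VV[2],msg_vec) then VV[2][2]++ -> VV[2]=[2, 2, 3]
Event 7: LOCAL 1: VV[1][1]++ -> VV[1]=[0, 5, 0]
Event 8: SEND 0->2: VV[0][0]++ -> VV[0]=[3, 2, 2], msg_vec=[3, 2, 2]; VV[2]=max(VV[2],msg_vec) then VV[2][2]++ -> VV[2]=[3, 2, 4]
Event 9: LOCAL 2: VV[2][2]++ -> VV[2]=[3, 2, 5]
Event 1 stamp: [0, 1, 0]
Event 7 stamp: [0, 5, 0]
[0, 1, 0] <= [0, 5, 0]? True
[0, 5, 0] <= [0, 1, 0]? False
Relation: before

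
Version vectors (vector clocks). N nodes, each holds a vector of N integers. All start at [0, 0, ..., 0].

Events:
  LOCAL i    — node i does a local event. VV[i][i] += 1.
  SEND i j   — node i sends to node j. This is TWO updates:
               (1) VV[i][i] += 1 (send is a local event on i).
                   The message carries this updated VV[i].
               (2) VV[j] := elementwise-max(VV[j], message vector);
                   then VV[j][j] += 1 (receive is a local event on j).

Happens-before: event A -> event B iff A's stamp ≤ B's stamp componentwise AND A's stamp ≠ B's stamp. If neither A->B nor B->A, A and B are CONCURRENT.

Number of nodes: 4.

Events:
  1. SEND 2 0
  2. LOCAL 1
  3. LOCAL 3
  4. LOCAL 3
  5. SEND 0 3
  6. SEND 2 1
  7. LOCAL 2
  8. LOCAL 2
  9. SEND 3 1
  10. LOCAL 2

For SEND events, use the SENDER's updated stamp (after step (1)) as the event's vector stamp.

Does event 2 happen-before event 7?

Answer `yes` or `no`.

Initial: VV[0]=[0, 0, 0, 0]
Initial: VV[1]=[0, 0, 0, 0]
Initial: VV[2]=[0, 0, 0, 0]
Initial: VV[3]=[0, 0, 0, 0]
Event 1: SEND 2->0: VV[2][2]++ -> VV[2]=[0, 0, 1, 0], msg_vec=[0, 0, 1, 0]; VV[0]=max(VV[0],msg_vec) then VV[0][0]++ -> VV[0]=[1, 0, 1, 0]
Event 2: LOCAL 1: VV[1][1]++ -> VV[1]=[0, 1, 0, 0]
Event 3: LOCAL 3: VV[3][3]++ -> VV[3]=[0, 0, 0, 1]
Event 4: LOCAL 3: VV[3][3]++ -> VV[3]=[0, 0, 0, 2]
Event 5: SEND 0->3: VV[0][0]++ -> VV[0]=[2, 0, 1, 0], msg_vec=[2, 0, 1, 0]; VV[3]=max(VV[3],msg_vec) then VV[3][3]++ -> VV[3]=[2, 0, 1, 3]
Event 6: SEND 2->1: VV[2][2]++ -> VV[2]=[0, 0, 2, 0], msg_vec=[0, 0, 2, 0]; VV[1]=max(VV[1],msg_vec) then VV[1][1]++ -> VV[1]=[0, 2, 2, 0]
Event 7: LOCAL 2: VV[2][2]++ -> VV[2]=[0, 0, 3, 0]
Event 8: LOCAL 2: VV[2][2]++ -> VV[2]=[0, 0, 4, 0]
Event 9: SEND 3->1: VV[3][3]++ -> VV[3]=[2, 0, 1, 4], msg_vec=[2, 0, 1, 4]; VV[1]=max(VV[1],msg_vec) then VV[1][1]++ -> VV[1]=[2, 3, 2, 4]
Event 10: LOCAL 2: VV[2][2]++ -> VV[2]=[0, 0, 5, 0]
Event 2 stamp: [0, 1, 0, 0]
Event 7 stamp: [0, 0, 3, 0]
[0, 1, 0, 0] <= [0, 0, 3, 0]? False. Equal? False. Happens-before: False

Answer: no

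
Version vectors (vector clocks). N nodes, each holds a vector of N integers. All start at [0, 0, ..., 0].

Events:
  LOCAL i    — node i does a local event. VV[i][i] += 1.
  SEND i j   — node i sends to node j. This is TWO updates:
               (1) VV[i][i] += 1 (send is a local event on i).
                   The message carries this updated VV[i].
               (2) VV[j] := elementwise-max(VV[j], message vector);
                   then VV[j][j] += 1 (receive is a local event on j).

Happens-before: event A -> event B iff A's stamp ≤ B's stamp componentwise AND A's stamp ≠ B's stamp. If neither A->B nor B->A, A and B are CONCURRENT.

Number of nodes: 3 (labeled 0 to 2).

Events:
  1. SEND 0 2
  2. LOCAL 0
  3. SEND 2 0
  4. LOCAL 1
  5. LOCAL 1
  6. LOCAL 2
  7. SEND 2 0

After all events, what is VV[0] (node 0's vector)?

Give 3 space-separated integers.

Initial: VV[0]=[0, 0, 0]
Initial: VV[1]=[0, 0, 0]
Initial: VV[2]=[0, 0, 0]
Event 1: SEND 0->2: VV[0][0]++ -> VV[0]=[1, 0, 0], msg_vec=[1, 0, 0]; VV[2]=max(VV[2],msg_vec) then VV[2][2]++ -> VV[2]=[1, 0, 1]
Event 2: LOCAL 0: VV[0][0]++ -> VV[0]=[2, 0, 0]
Event 3: SEND 2->0: VV[2][2]++ -> VV[2]=[1, 0, 2], msg_vec=[1, 0, 2]; VV[0]=max(VV[0],msg_vec) then VV[0][0]++ -> VV[0]=[3, 0, 2]
Event 4: LOCAL 1: VV[1][1]++ -> VV[1]=[0, 1, 0]
Event 5: LOCAL 1: VV[1][1]++ -> VV[1]=[0, 2, 0]
Event 6: LOCAL 2: VV[2][2]++ -> VV[2]=[1, 0, 3]
Event 7: SEND 2->0: VV[2][2]++ -> VV[2]=[1, 0, 4], msg_vec=[1, 0, 4]; VV[0]=max(VV[0],msg_vec) then VV[0][0]++ -> VV[0]=[4, 0, 4]
Final vectors: VV[0]=[4, 0, 4]; VV[1]=[0, 2, 0]; VV[2]=[1, 0, 4]

Answer: 4 0 4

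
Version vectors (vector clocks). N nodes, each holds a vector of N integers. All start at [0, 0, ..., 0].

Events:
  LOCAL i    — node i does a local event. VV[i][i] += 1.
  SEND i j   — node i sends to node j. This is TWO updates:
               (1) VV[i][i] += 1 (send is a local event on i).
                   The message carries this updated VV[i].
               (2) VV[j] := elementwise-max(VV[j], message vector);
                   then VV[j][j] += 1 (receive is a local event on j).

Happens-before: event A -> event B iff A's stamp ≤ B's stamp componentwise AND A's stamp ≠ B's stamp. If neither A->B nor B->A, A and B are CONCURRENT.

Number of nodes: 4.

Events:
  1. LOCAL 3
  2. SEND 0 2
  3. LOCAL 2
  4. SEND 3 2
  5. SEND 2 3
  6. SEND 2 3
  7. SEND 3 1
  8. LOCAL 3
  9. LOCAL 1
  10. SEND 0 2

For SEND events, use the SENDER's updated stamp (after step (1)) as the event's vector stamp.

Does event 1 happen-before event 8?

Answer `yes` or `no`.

Initial: VV[0]=[0, 0, 0, 0]
Initial: VV[1]=[0, 0, 0, 0]
Initial: VV[2]=[0, 0, 0, 0]
Initial: VV[3]=[0, 0, 0, 0]
Event 1: LOCAL 3: VV[3][3]++ -> VV[3]=[0, 0, 0, 1]
Event 2: SEND 0->2: VV[0][0]++ -> VV[0]=[1, 0, 0, 0], msg_vec=[1, 0, 0, 0]; VV[2]=max(VV[2],msg_vec) then VV[2][2]++ -> VV[2]=[1, 0, 1, 0]
Event 3: LOCAL 2: VV[2][2]++ -> VV[2]=[1, 0, 2, 0]
Event 4: SEND 3->2: VV[3][3]++ -> VV[3]=[0, 0, 0, 2], msg_vec=[0, 0, 0, 2]; VV[2]=max(VV[2],msg_vec) then VV[2][2]++ -> VV[2]=[1, 0, 3, 2]
Event 5: SEND 2->3: VV[2][2]++ -> VV[2]=[1, 0, 4, 2], msg_vec=[1, 0, 4, 2]; VV[3]=max(VV[3],msg_vec) then VV[3][3]++ -> VV[3]=[1, 0, 4, 3]
Event 6: SEND 2->3: VV[2][2]++ -> VV[2]=[1, 0, 5, 2], msg_vec=[1, 0, 5, 2]; VV[3]=max(VV[3],msg_vec) then VV[3][3]++ -> VV[3]=[1, 0, 5, 4]
Event 7: SEND 3->1: VV[3][3]++ -> VV[3]=[1, 0, 5, 5], msg_vec=[1, 0, 5, 5]; VV[1]=max(VV[1],msg_vec) then VV[1][1]++ -> VV[1]=[1, 1, 5, 5]
Event 8: LOCAL 3: VV[3][3]++ -> VV[3]=[1, 0, 5, 6]
Event 9: LOCAL 1: VV[1][1]++ -> VV[1]=[1, 2, 5, 5]
Event 10: SEND 0->2: VV[0][0]++ -> VV[0]=[2, 0, 0, 0], msg_vec=[2, 0, 0, 0]; VV[2]=max(VV[2],msg_vec) then VV[2][2]++ -> VV[2]=[2, 0, 6, 2]
Event 1 stamp: [0, 0, 0, 1]
Event 8 stamp: [1, 0, 5, 6]
[0, 0, 0, 1] <= [1, 0, 5, 6]? True. Equal? False. Happens-before: True

Answer: yes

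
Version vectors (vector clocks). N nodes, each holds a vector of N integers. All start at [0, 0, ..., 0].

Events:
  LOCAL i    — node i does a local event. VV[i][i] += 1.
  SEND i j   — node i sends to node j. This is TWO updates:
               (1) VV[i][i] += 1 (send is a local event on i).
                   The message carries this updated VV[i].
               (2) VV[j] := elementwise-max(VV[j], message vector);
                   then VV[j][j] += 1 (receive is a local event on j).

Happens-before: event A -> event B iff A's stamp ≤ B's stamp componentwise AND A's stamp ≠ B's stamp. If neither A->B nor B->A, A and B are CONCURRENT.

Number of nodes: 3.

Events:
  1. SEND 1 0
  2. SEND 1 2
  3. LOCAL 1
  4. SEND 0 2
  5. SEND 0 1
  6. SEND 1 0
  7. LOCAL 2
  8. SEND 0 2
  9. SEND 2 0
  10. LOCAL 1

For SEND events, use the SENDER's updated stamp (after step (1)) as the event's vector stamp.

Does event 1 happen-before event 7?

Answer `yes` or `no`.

Answer: yes

Derivation:
Initial: VV[0]=[0, 0, 0]
Initial: VV[1]=[0, 0, 0]
Initial: VV[2]=[0, 0, 0]
Event 1: SEND 1->0: VV[1][1]++ -> VV[1]=[0, 1, 0], msg_vec=[0, 1, 0]; VV[0]=max(VV[0],msg_vec) then VV[0][0]++ -> VV[0]=[1, 1, 0]
Event 2: SEND 1->2: VV[1][1]++ -> VV[1]=[0, 2, 0], msg_vec=[0, 2, 0]; VV[2]=max(VV[2],msg_vec) then VV[2][2]++ -> VV[2]=[0, 2, 1]
Event 3: LOCAL 1: VV[1][1]++ -> VV[1]=[0, 3, 0]
Event 4: SEND 0->2: VV[0][0]++ -> VV[0]=[2, 1, 0], msg_vec=[2, 1, 0]; VV[2]=max(VV[2],msg_vec) then VV[2][2]++ -> VV[2]=[2, 2, 2]
Event 5: SEND 0->1: VV[0][0]++ -> VV[0]=[3, 1, 0], msg_vec=[3, 1, 0]; VV[1]=max(VV[1],msg_vec) then VV[1][1]++ -> VV[1]=[3, 4, 0]
Event 6: SEND 1->0: VV[1][1]++ -> VV[1]=[3, 5, 0], msg_vec=[3, 5, 0]; VV[0]=max(VV[0],msg_vec) then VV[0][0]++ -> VV[0]=[4, 5, 0]
Event 7: LOCAL 2: VV[2][2]++ -> VV[2]=[2, 2, 3]
Event 8: SEND 0->2: VV[0][0]++ -> VV[0]=[5, 5, 0], msg_vec=[5, 5, 0]; VV[2]=max(VV[2],msg_vec) then VV[2][2]++ -> VV[2]=[5, 5, 4]
Event 9: SEND 2->0: VV[2][2]++ -> VV[2]=[5, 5, 5], msg_vec=[5, 5, 5]; VV[0]=max(VV[0],msg_vec) then VV[0][0]++ -> VV[0]=[6, 5, 5]
Event 10: LOCAL 1: VV[1][1]++ -> VV[1]=[3, 6, 0]
Event 1 stamp: [0, 1, 0]
Event 7 stamp: [2, 2, 3]
[0, 1, 0] <= [2, 2, 3]? True. Equal? False. Happens-before: True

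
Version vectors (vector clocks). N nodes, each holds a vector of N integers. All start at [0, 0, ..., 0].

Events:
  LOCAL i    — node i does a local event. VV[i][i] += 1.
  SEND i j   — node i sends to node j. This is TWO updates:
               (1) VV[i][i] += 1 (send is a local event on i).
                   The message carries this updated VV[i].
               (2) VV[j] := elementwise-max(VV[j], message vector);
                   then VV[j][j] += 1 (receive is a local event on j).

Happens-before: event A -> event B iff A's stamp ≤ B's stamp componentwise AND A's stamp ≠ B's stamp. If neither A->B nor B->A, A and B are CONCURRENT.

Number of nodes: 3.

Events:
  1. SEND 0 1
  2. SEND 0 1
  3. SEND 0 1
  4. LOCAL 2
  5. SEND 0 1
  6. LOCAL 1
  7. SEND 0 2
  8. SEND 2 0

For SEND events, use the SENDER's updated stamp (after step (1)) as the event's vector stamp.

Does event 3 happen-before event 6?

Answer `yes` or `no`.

Initial: VV[0]=[0, 0, 0]
Initial: VV[1]=[0, 0, 0]
Initial: VV[2]=[0, 0, 0]
Event 1: SEND 0->1: VV[0][0]++ -> VV[0]=[1, 0, 0], msg_vec=[1, 0, 0]; VV[1]=max(VV[1],msg_vec) then VV[1][1]++ -> VV[1]=[1, 1, 0]
Event 2: SEND 0->1: VV[0][0]++ -> VV[0]=[2, 0, 0], msg_vec=[2, 0, 0]; VV[1]=max(VV[1],msg_vec) then VV[1][1]++ -> VV[1]=[2, 2, 0]
Event 3: SEND 0->1: VV[0][0]++ -> VV[0]=[3, 0, 0], msg_vec=[3, 0, 0]; VV[1]=max(VV[1],msg_vec) then VV[1][1]++ -> VV[1]=[3, 3, 0]
Event 4: LOCAL 2: VV[2][2]++ -> VV[2]=[0, 0, 1]
Event 5: SEND 0->1: VV[0][0]++ -> VV[0]=[4, 0, 0], msg_vec=[4, 0, 0]; VV[1]=max(VV[1],msg_vec) then VV[1][1]++ -> VV[1]=[4, 4, 0]
Event 6: LOCAL 1: VV[1][1]++ -> VV[1]=[4, 5, 0]
Event 7: SEND 0->2: VV[0][0]++ -> VV[0]=[5, 0, 0], msg_vec=[5, 0, 0]; VV[2]=max(VV[2],msg_vec) then VV[2][2]++ -> VV[2]=[5, 0, 2]
Event 8: SEND 2->0: VV[2][2]++ -> VV[2]=[5, 0, 3], msg_vec=[5, 0, 3]; VV[0]=max(VV[0],msg_vec) then VV[0][0]++ -> VV[0]=[6, 0, 3]
Event 3 stamp: [3, 0, 0]
Event 6 stamp: [4, 5, 0]
[3, 0, 0] <= [4, 5, 0]? True. Equal? False. Happens-before: True

Answer: yes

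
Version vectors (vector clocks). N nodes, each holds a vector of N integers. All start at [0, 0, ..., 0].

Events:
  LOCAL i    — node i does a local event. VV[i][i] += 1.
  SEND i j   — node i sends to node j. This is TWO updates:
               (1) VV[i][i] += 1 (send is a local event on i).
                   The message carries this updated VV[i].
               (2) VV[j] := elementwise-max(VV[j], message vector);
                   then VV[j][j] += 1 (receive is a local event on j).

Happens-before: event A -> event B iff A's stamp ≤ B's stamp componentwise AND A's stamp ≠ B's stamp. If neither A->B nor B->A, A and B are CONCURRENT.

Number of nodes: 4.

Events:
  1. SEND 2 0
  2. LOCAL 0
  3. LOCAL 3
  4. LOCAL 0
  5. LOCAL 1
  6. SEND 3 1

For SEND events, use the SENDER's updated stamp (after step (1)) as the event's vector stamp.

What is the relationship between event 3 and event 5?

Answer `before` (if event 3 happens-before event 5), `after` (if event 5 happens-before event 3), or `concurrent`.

Answer: concurrent

Derivation:
Initial: VV[0]=[0, 0, 0, 0]
Initial: VV[1]=[0, 0, 0, 0]
Initial: VV[2]=[0, 0, 0, 0]
Initial: VV[3]=[0, 0, 0, 0]
Event 1: SEND 2->0: VV[2][2]++ -> VV[2]=[0, 0, 1, 0], msg_vec=[0, 0, 1, 0]; VV[0]=max(VV[0],msg_vec) then VV[0][0]++ -> VV[0]=[1, 0, 1, 0]
Event 2: LOCAL 0: VV[0][0]++ -> VV[0]=[2, 0, 1, 0]
Event 3: LOCAL 3: VV[3][3]++ -> VV[3]=[0, 0, 0, 1]
Event 4: LOCAL 0: VV[0][0]++ -> VV[0]=[3, 0, 1, 0]
Event 5: LOCAL 1: VV[1][1]++ -> VV[1]=[0, 1, 0, 0]
Event 6: SEND 3->1: VV[3][3]++ -> VV[3]=[0, 0, 0, 2], msg_vec=[0, 0, 0, 2]; VV[1]=max(VV[1],msg_vec) then VV[1][1]++ -> VV[1]=[0, 2, 0, 2]
Event 3 stamp: [0, 0, 0, 1]
Event 5 stamp: [0, 1, 0, 0]
[0, 0, 0, 1] <= [0, 1, 0, 0]? False
[0, 1, 0, 0] <= [0, 0, 0, 1]? False
Relation: concurrent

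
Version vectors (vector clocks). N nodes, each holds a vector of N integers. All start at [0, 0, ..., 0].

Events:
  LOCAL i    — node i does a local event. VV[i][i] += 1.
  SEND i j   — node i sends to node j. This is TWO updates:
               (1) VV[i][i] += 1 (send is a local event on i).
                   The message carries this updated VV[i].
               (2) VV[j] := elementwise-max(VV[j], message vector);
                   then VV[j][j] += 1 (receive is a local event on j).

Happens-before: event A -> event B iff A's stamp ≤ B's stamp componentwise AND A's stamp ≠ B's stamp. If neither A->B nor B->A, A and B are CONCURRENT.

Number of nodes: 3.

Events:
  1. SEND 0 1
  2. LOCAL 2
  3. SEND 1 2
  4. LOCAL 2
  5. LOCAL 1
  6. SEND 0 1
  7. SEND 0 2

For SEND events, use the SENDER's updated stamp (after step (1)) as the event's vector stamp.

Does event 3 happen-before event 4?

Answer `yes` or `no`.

Initial: VV[0]=[0, 0, 0]
Initial: VV[1]=[0, 0, 0]
Initial: VV[2]=[0, 0, 0]
Event 1: SEND 0->1: VV[0][0]++ -> VV[0]=[1, 0, 0], msg_vec=[1, 0, 0]; VV[1]=max(VV[1],msg_vec) then VV[1][1]++ -> VV[1]=[1, 1, 0]
Event 2: LOCAL 2: VV[2][2]++ -> VV[2]=[0, 0, 1]
Event 3: SEND 1->2: VV[1][1]++ -> VV[1]=[1, 2, 0], msg_vec=[1, 2, 0]; VV[2]=max(VV[2],msg_vec) then VV[2][2]++ -> VV[2]=[1, 2, 2]
Event 4: LOCAL 2: VV[2][2]++ -> VV[2]=[1, 2, 3]
Event 5: LOCAL 1: VV[1][1]++ -> VV[1]=[1, 3, 0]
Event 6: SEND 0->1: VV[0][0]++ -> VV[0]=[2, 0, 0], msg_vec=[2, 0, 0]; VV[1]=max(VV[1],msg_vec) then VV[1][1]++ -> VV[1]=[2, 4, 0]
Event 7: SEND 0->2: VV[0][0]++ -> VV[0]=[3, 0, 0], msg_vec=[3, 0, 0]; VV[2]=max(VV[2],msg_vec) then VV[2][2]++ -> VV[2]=[3, 2, 4]
Event 3 stamp: [1, 2, 0]
Event 4 stamp: [1, 2, 3]
[1, 2, 0] <= [1, 2, 3]? True. Equal? False. Happens-before: True

Answer: yes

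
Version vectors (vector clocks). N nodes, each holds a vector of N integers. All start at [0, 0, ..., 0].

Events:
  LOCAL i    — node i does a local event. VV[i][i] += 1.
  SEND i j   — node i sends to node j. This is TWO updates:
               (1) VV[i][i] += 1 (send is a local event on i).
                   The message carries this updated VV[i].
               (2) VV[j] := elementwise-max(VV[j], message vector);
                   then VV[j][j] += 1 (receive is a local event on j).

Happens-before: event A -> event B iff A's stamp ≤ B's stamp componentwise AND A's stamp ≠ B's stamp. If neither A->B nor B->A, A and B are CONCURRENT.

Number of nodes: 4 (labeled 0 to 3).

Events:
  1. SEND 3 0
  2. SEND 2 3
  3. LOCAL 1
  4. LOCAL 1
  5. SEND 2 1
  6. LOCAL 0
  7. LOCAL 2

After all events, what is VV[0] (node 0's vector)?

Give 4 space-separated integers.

Answer: 2 0 0 1

Derivation:
Initial: VV[0]=[0, 0, 0, 0]
Initial: VV[1]=[0, 0, 0, 0]
Initial: VV[2]=[0, 0, 0, 0]
Initial: VV[3]=[0, 0, 0, 0]
Event 1: SEND 3->0: VV[3][3]++ -> VV[3]=[0, 0, 0, 1], msg_vec=[0, 0, 0, 1]; VV[0]=max(VV[0],msg_vec) then VV[0][0]++ -> VV[0]=[1, 0, 0, 1]
Event 2: SEND 2->3: VV[2][2]++ -> VV[2]=[0, 0, 1, 0], msg_vec=[0, 0, 1, 0]; VV[3]=max(VV[3],msg_vec) then VV[3][3]++ -> VV[3]=[0, 0, 1, 2]
Event 3: LOCAL 1: VV[1][1]++ -> VV[1]=[0, 1, 0, 0]
Event 4: LOCAL 1: VV[1][1]++ -> VV[1]=[0, 2, 0, 0]
Event 5: SEND 2->1: VV[2][2]++ -> VV[2]=[0, 0, 2, 0], msg_vec=[0, 0, 2, 0]; VV[1]=max(VV[1],msg_vec) then VV[1][1]++ -> VV[1]=[0, 3, 2, 0]
Event 6: LOCAL 0: VV[0][0]++ -> VV[0]=[2, 0, 0, 1]
Event 7: LOCAL 2: VV[2][2]++ -> VV[2]=[0, 0, 3, 0]
Final vectors: VV[0]=[2, 0, 0, 1]; VV[1]=[0, 3, 2, 0]; VV[2]=[0, 0, 3, 0]; VV[3]=[0, 0, 1, 2]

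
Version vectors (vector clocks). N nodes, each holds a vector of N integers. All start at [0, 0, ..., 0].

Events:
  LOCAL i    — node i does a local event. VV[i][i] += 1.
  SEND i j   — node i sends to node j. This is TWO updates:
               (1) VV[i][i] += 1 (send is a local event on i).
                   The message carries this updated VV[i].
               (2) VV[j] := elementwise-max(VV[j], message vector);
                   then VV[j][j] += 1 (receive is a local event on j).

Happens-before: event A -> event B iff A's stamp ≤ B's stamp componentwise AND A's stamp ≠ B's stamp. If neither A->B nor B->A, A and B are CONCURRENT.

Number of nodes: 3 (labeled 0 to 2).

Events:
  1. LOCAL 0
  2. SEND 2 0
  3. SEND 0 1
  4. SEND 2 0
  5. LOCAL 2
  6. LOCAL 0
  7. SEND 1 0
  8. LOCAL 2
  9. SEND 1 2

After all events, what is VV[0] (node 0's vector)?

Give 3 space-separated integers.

Answer: 6 2 2

Derivation:
Initial: VV[0]=[0, 0, 0]
Initial: VV[1]=[0, 0, 0]
Initial: VV[2]=[0, 0, 0]
Event 1: LOCAL 0: VV[0][0]++ -> VV[0]=[1, 0, 0]
Event 2: SEND 2->0: VV[2][2]++ -> VV[2]=[0, 0, 1], msg_vec=[0, 0, 1]; VV[0]=max(VV[0],msg_vec) then VV[0][0]++ -> VV[0]=[2, 0, 1]
Event 3: SEND 0->1: VV[0][0]++ -> VV[0]=[3, 0, 1], msg_vec=[3, 0, 1]; VV[1]=max(VV[1],msg_vec) then VV[1][1]++ -> VV[1]=[3, 1, 1]
Event 4: SEND 2->0: VV[2][2]++ -> VV[2]=[0, 0, 2], msg_vec=[0, 0, 2]; VV[0]=max(VV[0],msg_vec) then VV[0][0]++ -> VV[0]=[4, 0, 2]
Event 5: LOCAL 2: VV[2][2]++ -> VV[2]=[0, 0, 3]
Event 6: LOCAL 0: VV[0][0]++ -> VV[0]=[5, 0, 2]
Event 7: SEND 1->0: VV[1][1]++ -> VV[1]=[3, 2, 1], msg_vec=[3, 2, 1]; VV[0]=max(VV[0],msg_vec) then VV[0][0]++ -> VV[0]=[6, 2, 2]
Event 8: LOCAL 2: VV[2][2]++ -> VV[2]=[0, 0, 4]
Event 9: SEND 1->2: VV[1][1]++ -> VV[1]=[3, 3, 1], msg_vec=[3, 3, 1]; VV[2]=max(VV[2],msg_vec) then VV[2][2]++ -> VV[2]=[3, 3, 5]
Final vectors: VV[0]=[6, 2, 2]; VV[1]=[3, 3, 1]; VV[2]=[3, 3, 5]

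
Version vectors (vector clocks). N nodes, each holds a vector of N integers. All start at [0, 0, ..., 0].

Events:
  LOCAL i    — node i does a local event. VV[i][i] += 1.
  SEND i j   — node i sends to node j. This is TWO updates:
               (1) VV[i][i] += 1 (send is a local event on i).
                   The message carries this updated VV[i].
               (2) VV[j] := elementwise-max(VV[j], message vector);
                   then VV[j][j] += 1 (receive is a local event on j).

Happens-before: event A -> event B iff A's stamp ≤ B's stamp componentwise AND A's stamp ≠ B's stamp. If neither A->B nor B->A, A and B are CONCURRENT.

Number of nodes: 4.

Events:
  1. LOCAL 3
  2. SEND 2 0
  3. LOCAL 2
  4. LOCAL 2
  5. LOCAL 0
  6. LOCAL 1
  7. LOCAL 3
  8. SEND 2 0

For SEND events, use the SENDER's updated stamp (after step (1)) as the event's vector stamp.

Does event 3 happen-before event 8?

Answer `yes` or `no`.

Answer: yes

Derivation:
Initial: VV[0]=[0, 0, 0, 0]
Initial: VV[1]=[0, 0, 0, 0]
Initial: VV[2]=[0, 0, 0, 0]
Initial: VV[3]=[0, 0, 0, 0]
Event 1: LOCAL 3: VV[3][3]++ -> VV[3]=[0, 0, 0, 1]
Event 2: SEND 2->0: VV[2][2]++ -> VV[2]=[0, 0, 1, 0], msg_vec=[0, 0, 1, 0]; VV[0]=max(VV[0],msg_vec) then VV[0][0]++ -> VV[0]=[1, 0, 1, 0]
Event 3: LOCAL 2: VV[2][2]++ -> VV[2]=[0, 0, 2, 0]
Event 4: LOCAL 2: VV[2][2]++ -> VV[2]=[0, 0, 3, 0]
Event 5: LOCAL 0: VV[0][0]++ -> VV[0]=[2, 0, 1, 0]
Event 6: LOCAL 1: VV[1][1]++ -> VV[1]=[0, 1, 0, 0]
Event 7: LOCAL 3: VV[3][3]++ -> VV[3]=[0, 0, 0, 2]
Event 8: SEND 2->0: VV[2][2]++ -> VV[2]=[0, 0, 4, 0], msg_vec=[0, 0, 4, 0]; VV[0]=max(VV[0],msg_vec) then VV[0][0]++ -> VV[0]=[3, 0, 4, 0]
Event 3 stamp: [0, 0, 2, 0]
Event 8 stamp: [0, 0, 4, 0]
[0, 0, 2, 0] <= [0, 0, 4, 0]? True. Equal? False. Happens-before: True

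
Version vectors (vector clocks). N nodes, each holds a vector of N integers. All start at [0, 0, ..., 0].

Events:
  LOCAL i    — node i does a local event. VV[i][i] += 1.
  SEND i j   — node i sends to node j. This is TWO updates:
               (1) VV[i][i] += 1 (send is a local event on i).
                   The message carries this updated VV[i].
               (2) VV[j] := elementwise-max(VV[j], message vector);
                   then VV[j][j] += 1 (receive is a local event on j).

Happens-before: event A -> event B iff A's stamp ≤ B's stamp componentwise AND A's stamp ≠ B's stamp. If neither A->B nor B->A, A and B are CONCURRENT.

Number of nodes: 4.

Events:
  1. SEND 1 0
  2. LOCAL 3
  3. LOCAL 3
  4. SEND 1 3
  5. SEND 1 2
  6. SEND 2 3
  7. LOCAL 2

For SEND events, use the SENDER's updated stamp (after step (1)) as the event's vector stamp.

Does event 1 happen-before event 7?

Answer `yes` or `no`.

Initial: VV[0]=[0, 0, 0, 0]
Initial: VV[1]=[0, 0, 0, 0]
Initial: VV[2]=[0, 0, 0, 0]
Initial: VV[3]=[0, 0, 0, 0]
Event 1: SEND 1->0: VV[1][1]++ -> VV[1]=[0, 1, 0, 0], msg_vec=[0, 1, 0, 0]; VV[0]=max(VV[0],msg_vec) then VV[0][0]++ -> VV[0]=[1, 1, 0, 0]
Event 2: LOCAL 3: VV[3][3]++ -> VV[3]=[0, 0, 0, 1]
Event 3: LOCAL 3: VV[3][3]++ -> VV[3]=[0, 0, 0, 2]
Event 4: SEND 1->3: VV[1][1]++ -> VV[1]=[0, 2, 0, 0], msg_vec=[0, 2, 0, 0]; VV[3]=max(VV[3],msg_vec) then VV[3][3]++ -> VV[3]=[0, 2, 0, 3]
Event 5: SEND 1->2: VV[1][1]++ -> VV[1]=[0, 3, 0, 0], msg_vec=[0, 3, 0, 0]; VV[2]=max(VV[2],msg_vec) then VV[2][2]++ -> VV[2]=[0, 3, 1, 0]
Event 6: SEND 2->3: VV[2][2]++ -> VV[2]=[0, 3, 2, 0], msg_vec=[0, 3, 2, 0]; VV[3]=max(VV[3],msg_vec) then VV[3][3]++ -> VV[3]=[0, 3, 2, 4]
Event 7: LOCAL 2: VV[2][2]++ -> VV[2]=[0, 3, 3, 0]
Event 1 stamp: [0, 1, 0, 0]
Event 7 stamp: [0, 3, 3, 0]
[0, 1, 0, 0] <= [0, 3, 3, 0]? True. Equal? False. Happens-before: True

Answer: yes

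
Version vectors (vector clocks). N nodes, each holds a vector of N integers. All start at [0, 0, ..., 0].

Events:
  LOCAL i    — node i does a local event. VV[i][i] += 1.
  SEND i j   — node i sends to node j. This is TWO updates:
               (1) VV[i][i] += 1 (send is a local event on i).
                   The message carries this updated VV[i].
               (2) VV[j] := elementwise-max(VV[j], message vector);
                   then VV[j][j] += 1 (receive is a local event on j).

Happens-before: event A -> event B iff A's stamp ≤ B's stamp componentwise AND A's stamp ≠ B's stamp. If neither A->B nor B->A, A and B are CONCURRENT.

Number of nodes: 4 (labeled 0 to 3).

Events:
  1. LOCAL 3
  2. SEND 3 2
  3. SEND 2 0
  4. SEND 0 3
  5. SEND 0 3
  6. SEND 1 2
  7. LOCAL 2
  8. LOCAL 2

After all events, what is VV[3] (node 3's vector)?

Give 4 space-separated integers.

Answer: 3 0 2 4

Derivation:
Initial: VV[0]=[0, 0, 0, 0]
Initial: VV[1]=[0, 0, 0, 0]
Initial: VV[2]=[0, 0, 0, 0]
Initial: VV[3]=[0, 0, 0, 0]
Event 1: LOCAL 3: VV[3][3]++ -> VV[3]=[0, 0, 0, 1]
Event 2: SEND 3->2: VV[3][3]++ -> VV[3]=[0, 0, 0, 2], msg_vec=[0, 0, 0, 2]; VV[2]=max(VV[2],msg_vec) then VV[2][2]++ -> VV[2]=[0, 0, 1, 2]
Event 3: SEND 2->0: VV[2][2]++ -> VV[2]=[0, 0, 2, 2], msg_vec=[0, 0, 2, 2]; VV[0]=max(VV[0],msg_vec) then VV[0][0]++ -> VV[0]=[1, 0, 2, 2]
Event 4: SEND 0->3: VV[0][0]++ -> VV[0]=[2, 0, 2, 2], msg_vec=[2, 0, 2, 2]; VV[3]=max(VV[3],msg_vec) then VV[3][3]++ -> VV[3]=[2, 0, 2, 3]
Event 5: SEND 0->3: VV[0][0]++ -> VV[0]=[3, 0, 2, 2], msg_vec=[3, 0, 2, 2]; VV[3]=max(VV[3],msg_vec) then VV[3][3]++ -> VV[3]=[3, 0, 2, 4]
Event 6: SEND 1->2: VV[1][1]++ -> VV[1]=[0, 1, 0, 0], msg_vec=[0, 1, 0, 0]; VV[2]=max(VV[2],msg_vec) then VV[2][2]++ -> VV[2]=[0, 1, 3, 2]
Event 7: LOCAL 2: VV[2][2]++ -> VV[2]=[0, 1, 4, 2]
Event 8: LOCAL 2: VV[2][2]++ -> VV[2]=[0, 1, 5, 2]
Final vectors: VV[0]=[3, 0, 2, 2]; VV[1]=[0, 1, 0, 0]; VV[2]=[0, 1, 5, 2]; VV[3]=[3, 0, 2, 4]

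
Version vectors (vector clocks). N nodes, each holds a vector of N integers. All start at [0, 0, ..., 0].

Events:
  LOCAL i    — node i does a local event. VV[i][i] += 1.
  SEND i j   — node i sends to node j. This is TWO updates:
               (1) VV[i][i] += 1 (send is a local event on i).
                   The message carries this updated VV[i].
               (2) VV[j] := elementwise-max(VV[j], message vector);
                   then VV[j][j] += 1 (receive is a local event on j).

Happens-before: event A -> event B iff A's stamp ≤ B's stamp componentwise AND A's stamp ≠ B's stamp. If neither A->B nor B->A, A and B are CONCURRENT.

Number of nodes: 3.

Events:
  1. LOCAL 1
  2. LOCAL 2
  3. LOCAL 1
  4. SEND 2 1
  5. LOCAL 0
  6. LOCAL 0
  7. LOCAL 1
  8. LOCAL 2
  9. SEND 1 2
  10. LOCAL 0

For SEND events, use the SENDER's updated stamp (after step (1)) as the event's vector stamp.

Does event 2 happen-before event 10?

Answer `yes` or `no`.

Initial: VV[0]=[0, 0, 0]
Initial: VV[1]=[0, 0, 0]
Initial: VV[2]=[0, 0, 0]
Event 1: LOCAL 1: VV[1][1]++ -> VV[1]=[0, 1, 0]
Event 2: LOCAL 2: VV[2][2]++ -> VV[2]=[0, 0, 1]
Event 3: LOCAL 1: VV[1][1]++ -> VV[1]=[0, 2, 0]
Event 4: SEND 2->1: VV[2][2]++ -> VV[2]=[0, 0, 2], msg_vec=[0, 0, 2]; VV[1]=max(VV[1],msg_vec) then VV[1][1]++ -> VV[1]=[0, 3, 2]
Event 5: LOCAL 0: VV[0][0]++ -> VV[0]=[1, 0, 0]
Event 6: LOCAL 0: VV[0][0]++ -> VV[0]=[2, 0, 0]
Event 7: LOCAL 1: VV[1][1]++ -> VV[1]=[0, 4, 2]
Event 8: LOCAL 2: VV[2][2]++ -> VV[2]=[0, 0, 3]
Event 9: SEND 1->2: VV[1][1]++ -> VV[1]=[0, 5, 2], msg_vec=[0, 5, 2]; VV[2]=max(VV[2],msg_vec) then VV[2][2]++ -> VV[2]=[0, 5, 4]
Event 10: LOCAL 0: VV[0][0]++ -> VV[0]=[3, 0, 0]
Event 2 stamp: [0, 0, 1]
Event 10 stamp: [3, 0, 0]
[0, 0, 1] <= [3, 0, 0]? False. Equal? False. Happens-before: False

Answer: no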